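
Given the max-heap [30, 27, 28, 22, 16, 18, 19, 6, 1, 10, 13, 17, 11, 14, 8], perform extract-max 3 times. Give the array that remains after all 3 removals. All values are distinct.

[22, 16, 19, 8, 13, 18, 14, 6, 1, 10, 11, 17]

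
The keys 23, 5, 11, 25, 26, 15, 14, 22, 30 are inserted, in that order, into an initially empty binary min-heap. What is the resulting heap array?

Insert 23:
  append 23 at index 0 → [23] (no swap needed)
Insert 5:
  append 5 at index 1 → [23, 5]
  5 < parent 23 at index 0, swap → [5, 23]
Insert 11:
  append 11 at index 2 → [5, 23, 11] (no swap needed)
Insert 25:
  append 25 at index 3 → [5, 23, 11, 25] (no swap needed)
Insert 26:
  append 26 at index 4 → [5, 23, 11, 25, 26] (no swap needed)
Insert 15:
  append 15 at index 5 → [5, 23, 11, 25, 26, 15] (no swap needed)
Insert 14:
  append 14 at index 6 → [5, 23, 11, 25, 26, 15, 14] (no swap needed)
Insert 22:
  append 22 at index 7 → [5, 23, 11, 25, 26, 15, 14, 22]
  22 < parent 25 at index 3, swap → [5, 23, 11, 22, 26, 15, 14, 25]
  22 < parent 23 at index 1, swap → [5, 22, 11, 23, 26, 15, 14, 25]
Insert 30:
  append 30 at index 8 → [5, 22, 11, 23, 26, 15, 14, 25, 30] (no swap needed)

[5, 22, 11, 23, 26, 15, 14, 25, 30]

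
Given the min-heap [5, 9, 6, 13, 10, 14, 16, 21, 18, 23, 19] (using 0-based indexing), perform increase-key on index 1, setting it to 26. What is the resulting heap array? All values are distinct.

[5, 10, 6, 13, 19, 14, 16, 21, 18, 23, 26]

set index 1 from 9 to 26 → [5, 26, 6, 13, 10, 14, 16, 21, 18, 23, 19]
26 vs smaller child 10 at index 4, swap → [5, 10, 6, 13, 26, 14, 16, 21, 18, 23, 19]
26 vs smaller child 19 at index 10, swap → [5, 10, 6, 13, 19, 14, 16, 21, 18, 23, 26]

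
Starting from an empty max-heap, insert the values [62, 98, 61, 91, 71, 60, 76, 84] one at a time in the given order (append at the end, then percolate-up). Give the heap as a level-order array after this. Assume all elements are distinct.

[98, 91, 76, 84, 71, 60, 61, 62]

Insert 62:
  append 62 at index 0 → [62] (no swap needed)
Insert 98:
  append 98 at index 1 → [62, 98]
  98 > parent 62 at index 0, swap → [98, 62]
Insert 61:
  append 61 at index 2 → [98, 62, 61] (no swap needed)
Insert 91:
  append 91 at index 3 → [98, 62, 61, 91]
  91 > parent 62 at index 1, swap → [98, 91, 61, 62]
Insert 71:
  append 71 at index 4 → [98, 91, 61, 62, 71] (no swap needed)
Insert 60:
  append 60 at index 5 → [98, 91, 61, 62, 71, 60] (no swap needed)
Insert 76:
  append 76 at index 6 → [98, 91, 61, 62, 71, 60, 76]
  76 > parent 61 at index 2, swap → [98, 91, 76, 62, 71, 60, 61]
Insert 84:
  append 84 at index 7 → [98, 91, 76, 62, 71, 60, 61, 84]
  84 > parent 62 at index 3, swap → [98, 91, 76, 84, 71, 60, 61, 62]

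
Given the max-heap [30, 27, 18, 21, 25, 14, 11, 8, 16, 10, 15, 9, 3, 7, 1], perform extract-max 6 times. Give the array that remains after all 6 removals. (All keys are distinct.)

[15, 10, 14, 8, 1, 9, 11, 3, 7]

extract-max #1 returns 30:
  remove root 30; move last element 1 to root → [1, 27, 18, 21, 25, 14, 11, 8, 16, 10, 15, 9, 3, 7]
  1 vs larger child 27 at index 1, swap → [27, 1, 18, 21, 25, 14, 11, 8, 16, 10, 15, 9, 3, 7]
  1 vs larger child 25 at index 4, swap → [27, 25, 18, 21, 1, 14, 11, 8, 16, 10, 15, 9, 3, 7]
  1 vs larger child 15 at index 10, swap → [27, 25, 18, 21, 15, 14, 11, 8, 16, 10, 1, 9, 3, 7]
extract-max #2 returns 27:
  remove root 27; move last element 7 to root → [7, 25, 18, 21, 15, 14, 11, 8, 16, 10, 1, 9, 3]
  7 vs larger child 25 at index 1, swap → [25, 7, 18, 21, 15, 14, 11, 8, 16, 10, 1, 9, 3]
  7 vs larger child 21 at index 3, swap → [25, 21, 18, 7, 15, 14, 11, 8, 16, 10, 1, 9, 3]
  7 vs larger child 16 at index 8, swap → [25, 21, 18, 16, 15, 14, 11, 8, 7, 10, 1, 9, 3]
extract-max #3 returns 25:
  remove root 25; move last element 3 to root → [3, 21, 18, 16, 15, 14, 11, 8, 7, 10, 1, 9]
  3 vs larger child 21 at index 1, swap → [21, 3, 18, 16, 15, 14, 11, 8, 7, 10, 1, 9]
  3 vs larger child 16 at index 3, swap → [21, 16, 18, 3, 15, 14, 11, 8, 7, 10, 1, 9]
  3 vs larger child 8 at index 7, swap → [21, 16, 18, 8, 15, 14, 11, 3, 7, 10, 1, 9]
extract-max #4 returns 21:
  remove root 21; move last element 9 to root → [9, 16, 18, 8, 15, 14, 11, 3, 7, 10, 1]
  9 vs larger child 18 at index 2, swap → [18, 16, 9, 8, 15, 14, 11, 3, 7, 10, 1]
  9 vs larger child 14 at index 5, swap → [18, 16, 14, 8, 15, 9, 11, 3, 7, 10, 1]
extract-max #5 returns 18:
  remove root 18; move last element 1 to root → [1, 16, 14, 8, 15, 9, 11, 3, 7, 10]
  1 vs larger child 16 at index 1, swap → [16, 1, 14, 8, 15, 9, 11, 3, 7, 10]
  1 vs larger child 15 at index 4, swap → [16, 15, 14, 8, 1, 9, 11, 3, 7, 10]
  1 vs only child 10 at index 9, swap → [16, 15, 14, 8, 10, 9, 11, 3, 7, 1]
extract-max #6 returns 16:
  remove root 16; move last element 1 to root → [1, 15, 14, 8, 10, 9, 11, 3, 7]
  1 vs larger child 15 at index 1, swap → [15, 1, 14, 8, 10, 9, 11, 3, 7]
  1 vs larger child 10 at index 4, swap → [15, 10, 14, 8, 1, 9, 11, 3, 7]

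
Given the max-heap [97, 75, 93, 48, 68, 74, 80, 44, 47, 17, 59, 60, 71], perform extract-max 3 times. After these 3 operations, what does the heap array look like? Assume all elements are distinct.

extract-max #1 returns 97:
  remove root 97; move last element 71 to root → [71, 75, 93, 48, 68, 74, 80, 44, 47, 17, 59, 60]
  71 vs larger child 93 at index 2, swap → [93, 75, 71, 48, 68, 74, 80, 44, 47, 17, 59, 60]
  71 vs larger child 80 at index 6, swap → [93, 75, 80, 48, 68, 74, 71, 44, 47, 17, 59, 60]
extract-max #2 returns 93:
  remove root 93; move last element 60 to root → [60, 75, 80, 48, 68, 74, 71, 44, 47, 17, 59]
  60 vs larger child 80 at index 2, swap → [80, 75, 60, 48, 68, 74, 71, 44, 47, 17, 59]
  60 vs larger child 74 at index 5, swap → [80, 75, 74, 48, 68, 60, 71, 44, 47, 17, 59]
extract-max #3 returns 80:
  remove root 80; move last element 59 to root → [59, 75, 74, 48, 68, 60, 71, 44, 47, 17]
  59 vs larger child 75 at index 1, swap → [75, 59, 74, 48, 68, 60, 71, 44, 47, 17]
  59 vs larger child 68 at index 4, swap → [75, 68, 74, 48, 59, 60, 71, 44, 47, 17]

[75, 68, 74, 48, 59, 60, 71, 44, 47, 17]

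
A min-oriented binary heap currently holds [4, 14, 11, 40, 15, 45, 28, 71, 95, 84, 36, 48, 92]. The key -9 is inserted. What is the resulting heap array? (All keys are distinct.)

[-9, 14, 4, 40, 15, 45, 11, 71, 95, 84, 36, 48, 92, 28]

append -9 at index 13 → [4, 14, 11, 40, 15, 45, 28, 71, 95, 84, 36, 48, 92, -9]
-9 < parent 28 at index 6, swap → [4, 14, 11, 40, 15, 45, -9, 71, 95, 84, 36, 48, 92, 28]
-9 < parent 11 at index 2, swap → [4, 14, -9, 40, 15, 45, 11, 71, 95, 84, 36, 48, 92, 28]
-9 < parent 4 at index 0, swap → [-9, 14, 4, 40, 15, 45, 11, 71, 95, 84, 36, 48, 92, 28]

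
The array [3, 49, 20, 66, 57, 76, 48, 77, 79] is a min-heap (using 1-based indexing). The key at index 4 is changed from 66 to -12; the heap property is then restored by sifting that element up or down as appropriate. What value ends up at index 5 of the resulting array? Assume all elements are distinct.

set index 4 from 66 to -12 → [3, 49, 20, -12, 57, 76, 48, 77, 79]
-12 < parent 49 at index 2, swap → [3, -12, 20, 49, 57, 76, 48, 77, 79]
-12 < parent 3 at index 1, swap → [-12, 3, 20, 49, 57, 76, 48, 77, 79]
resulting array: [-12, 3, 20, 49, 57, 76, 48, 77, 79]

57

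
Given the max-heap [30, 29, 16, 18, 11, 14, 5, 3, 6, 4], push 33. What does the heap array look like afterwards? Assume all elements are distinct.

append 33 at index 10 → [30, 29, 16, 18, 11, 14, 5, 3, 6, 4, 33]
33 > parent 11 at index 4, swap → [30, 29, 16, 18, 33, 14, 5, 3, 6, 4, 11]
33 > parent 29 at index 1, swap → [30, 33, 16, 18, 29, 14, 5, 3, 6, 4, 11]
33 > parent 30 at index 0, swap → [33, 30, 16, 18, 29, 14, 5, 3, 6, 4, 11]

[33, 30, 16, 18, 29, 14, 5, 3, 6, 4, 11]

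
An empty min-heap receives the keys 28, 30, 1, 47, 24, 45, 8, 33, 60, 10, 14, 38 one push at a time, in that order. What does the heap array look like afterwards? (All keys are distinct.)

[1, 10, 8, 33, 14, 38, 28, 47, 60, 30, 24, 45]

Insert 28:
  append 28 at index 0 → [28] (no swap needed)
Insert 30:
  append 30 at index 1 → [28, 30] (no swap needed)
Insert 1:
  append 1 at index 2 → [28, 30, 1]
  1 < parent 28 at index 0, swap → [1, 30, 28]
Insert 47:
  append 47 at index 3 → [1, 30, 28, 47] (no swap needed)
Insert 24:
  append 24 at index 4 → [1, 30, 28, 47, 24]
  24 < parent 30 at index 1, swap → [1, 24, 28, 47, 30]
Insert 45:
  append 45 at index 5 → [1, 24, 28, 47, 30, 45] (no swap needed)
Insert 8:
  append 8 at index 6 → [1, 24, 28, 47, 30, 45, 8]
  8 < parent 28 at index 2, swap → [1, 24, 8, 47, 30, 45, 28]
Insert 33:
  append 33 at index 7 → [1, 24, 8, 47, 30, 45, 28, 33]
  33 < parent 47 at index 3, swap → [1, 24, 8, 33, 30, 45, 28, 47]
Insert 60:
  append 60 at index 8 → [1, 24, 8, 33, 30, 45, 28, 47, 60] (no swap needed)
Insert 10:
  append 10 at index 9 → [1, 24, 8, 33, 30, 45, 28, 47, 60, 10]
  10 < parent 30 at index 4, swap → [1, 24, 8, 33, 10, 45, 28, 47, 60, 30]
  10 < parent 24 at index 1, swap → [1, 10, 8, 33, 24, 45, 28, 47, 60, 30]
Insert 14:
  append 14 at index 10 → [1, 10, 8, 33, 24, 45, 28, 47, 60, 30, 14]
  14 < parent 24 at index 4, swap → [1, 10, 8, 33, 14, 45, 28, 47, 60, 30, 24]
Insert 38:
  append 38 at index 11 → [1, 10, 8, 33, 14, 45, 28, 47, 60, 30, 24, 38]
  38 < parent 45 at index 5, swap → [1, 10, 8, 33, 14, 38, 28, 47, 60, 30, 24, 45]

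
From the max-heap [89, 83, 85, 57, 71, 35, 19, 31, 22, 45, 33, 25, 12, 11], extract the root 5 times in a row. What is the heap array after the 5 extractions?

extract-max #1 returns 89:
  remove root 89; move last element 11 to root → [11, 83, 85, 57, 71, 35, 19, 31, 22, 45, 33, 25, 12]
  11 vs larger child 85 at index 2, swap → [85, 83, 11, 57, 71, 35, 19, 31, 22, 45, 33, 25, 12]
  11 vs larger child 35 at index 5, swap → [85, 83, 35, 57, 71, 11, 19, 31, 22, 45, 33, 25, 12]
  11 vs larger child 25 at index 11, swap → [85, 83, 35, 57, 71, 25, 19, 31, 22, 45, 33, 11, 12]
extract-max #2 returns 85:
  remove root 85; move last element 12 to root → [12, 83, 35, 57, 71, 25, 19, 31, 22, 45, 33, 11]
  12 vs larger child 83 at index 1, swap → [83, 12, 35, 57, 71, 25, 19, 31, 22, 45, 33, 11]
  12 vs larger child 71 at index 4, swap → [83, 71, 35, 57, 12, 25, 19, 31, 22, 45, 33, 11]
  12 vs larger child 45 at index 9, swap → [83, 71, 35, 57, 45, 25, 19, 31, 22, 12, 33, 11]
extract-max #3 returns 83:
  remove root 83; move last element 11 to root → [11, 71, 35, 57, 45, 25, 19, 31, 22, 12, 33]
  11 vs larger child 71 at index 1, swap → [71, 11, 35, 57, 45, 25, 19, 31, 22, 12, 33]
  11 vs larger child 57 at index 3, swap → [71, 57, 35, 11, 45, 25, 19, 31, 22, 12, 33]
  11 vs larger child 31 at index 7, swap → [71, 57, 35, 31, 45, 25, 19, 11, 22, 12, 33]
extract-max #4 returns 71:
  remove root 71; move last element 33 to root → [33, 57, 35, 31, 45, 25, 19, 11, 22, 12]
  33 vs larger child 57 at index 1, swap → [57, 33, 35, 31, 45, 25, 19, 11, 22, 12]
  33 vs larger child 45 at index 4, swap → [57, 45, 35, 31, 33, 25, 19, 11, 22, 12]
extract-max #5 returns 57:
  remove root 57; move last element 12 to root → [12, 45, 35, 31, 33, 25, 19, 11, 22]
  12 vs larger child 45 at index 1, swap → [45, 12, 35, 31, 33, 25, 19, 11, 22]
  12 vs larger child 33 at index 4, swap → [45, 33, 35, 31, 12, 25, 19, 11, 22]

[45, 33, 35, 31, 12, 25, 19, 11, 22]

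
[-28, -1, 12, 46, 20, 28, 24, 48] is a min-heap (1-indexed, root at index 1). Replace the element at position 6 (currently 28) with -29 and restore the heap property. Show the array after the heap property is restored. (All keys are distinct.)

[-29, -1, -28, 46, 20, 12, 24, 48]

set index 6 from 28 to -29 → [-28, -1, 12, 46, 20, -29, 24, 48]
-29 < parent 12 at index 3, swap → [-28, -1, -29, 46, 20, 12, 24, 48]
-29 < parent -28 at index 1, swap → [-29, -1, -28, 46, 20, 12, 24, 48]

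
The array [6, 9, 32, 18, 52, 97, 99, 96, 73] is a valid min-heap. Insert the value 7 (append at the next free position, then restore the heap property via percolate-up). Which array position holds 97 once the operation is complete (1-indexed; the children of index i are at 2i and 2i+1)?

append 7 at index 10 → [6, 9, 32, 18, 52, 97, 99, 96, 73, 7]
7 < parent 52 at index 5, swap → [6, 9, 32, 18, 7, 97, 99, 96, 73, 52]
7 < parent 9 at index 2, swap → [6, 7, 32, 18, 9, 97, 99, 96, 73, 52]
resulting array: [6, 7, 32, 18, 9, 97, 99, 96, 73, 52]

6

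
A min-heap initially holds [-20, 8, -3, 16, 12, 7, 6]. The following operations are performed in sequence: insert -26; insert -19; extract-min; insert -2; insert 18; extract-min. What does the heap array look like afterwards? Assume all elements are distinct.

insert -26:
  append -26 at index 7 → [-20, 8, -3, 16, 12, 7, 6, -26]
  -26 < parent 16 at index 3, swap → [-20, 8, -3, -26, 12, 7, 6, 16]
  -26 < parent 8 at index 1, swap → [-20, -26, -3, 8, 12, 7, 6, 16]
  -26 < parent -20 at index 0, swap → [-26, -20, -3, 8, 12, 7, 6, 16]
insert -19:
  append -19 at index 8 → [-26, -20, -3, 8, 12, 7, 6, 16, -19]
  -19 < parent 8 at index 3, swap → [-26, -20, -3, -19, 12, 7, 6, 16, 8]
extract-min → returns -26:
  remove root -26; move last element 8 to root → [8, -20, -3, -19, 12, 7, 6, 16]
  8 vs smaller child -20 at index 1, swap → [-20, 8, -3, -19, 12, 7, 6, 16]
  8 vs smaller child -19 at index 3, swap → [-20, -19, -3, 8, 12, 7, 6, 16]
insert -2:
  append -2 at index 8 → [-20, -19, -3, 8, 12, 7, 6, 16, -2]
  -2 < parent 8 at index 3, swap → [-20, -19, -3, -2, 12, 7, 6, 16, 8]
insert 18:
  append 18 at index 9 → [-20, -19, -3, -2, 12, 7, 6, 16, 8, 18] (no swap needed)
extract-min → returns -20:
  remove root -20; move last element 18 to root → [18, -19, -3, -2, 12, 7, 6, 16, 8]
  18 vs smaller child -19 at index 1, swap → [-19, 18, -3, -2, 12, 7, 6, 16, 8]
  18 vs smaller child -2 at index 3, swap → [-19, -2, -3, 18, 12, 7, 6, 16, 8]
  18 vs smaller child 8 at index 8, swap → [-19, -2, -3, 8, 12, 7, 6, 16, 18]

[-19, -2, -3, 8, 12, 7, 6, 16, 18]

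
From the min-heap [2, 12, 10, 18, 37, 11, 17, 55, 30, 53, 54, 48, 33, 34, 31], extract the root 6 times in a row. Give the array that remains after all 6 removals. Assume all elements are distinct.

[30, 33, 31, 53, 37, 48, 34, 55, 54]

extract-min #1 returns 2:
  remove root 2; move last element 31 to root → [31, 12, 10, 18, 37, 11, 17, 55, 30, 53, 54, 48, 33, 34]
  31 vs smaller child 10 at index 2, swap → [10, 12, 31, 18, 37, 11, 17, 55, 30, 53, 54, 48, 33, 34]
  31 vs smaller child 11 at index 5, swap → [10, 12, 11, 18, 37, 31, 17, 55, 30, 53, 54, 48, 33, 34]
extract-min #2 returns 10:
  remove root 10; move last element 34 to root → [34, 12, 11, 18, 37, 31, 17, 55, 30, 53, 54, 48, 33]
  34 vs smaller child 11 at index 2, swap → [11, 12, 34, 18, 37, 31, 17, 55, 30, 53, 54, 48, 33]
  34 vs smaller child 17 at index 6, swap → [11, 12, 17, 18, 37, 31, 34, 55, 30, 53, 54, 48, 33]
extract-min #3 returns 11:
  remove root 11; move last element 33 to root → [33, 12, 17, 18, 37, 31, 34, 55, 30, 53, 54, 48]
  33 vs smaller child 12 at index 1, swap → [12, 33, 17, 18, 37, 31, 34, 55, 30, 53, 54, 48]
  33 vs smaller child 18 at index 3, swap → [12, 18, 17, 33, 37, 31, 34, 55, 30, 53, 54, 48]
  33 vs smaller child 30 at index 8, swap → [12, 18, 17, 30, 37, 31, 34, 55, 33, 53, 54, 48]
extract-min #4 returns 12:
  remove root 12; move last element 48 to root → [48, 18, 17, 30, 37, 31, 34, 55, 33, 53, 54]
  48 vs smaller child 17 at index 2, swap → [17, 18, 48, 30, 37, 31, 34, 55, 33, 53, 54]
  48 vs smaller child 31 at index 5, swap → [17, 18, 31, 30, 37, 48, 34, 55, 33, 53, 54]
extract-min #5 returns 17:
  remove root 17; move last element 54 to root → [54, 18, 31, 30, 37, 48, 34, 55, 33, 53]
  54 vs smaller child 18 at index 1, swap → [18, 54, 31, 30, 37, 48, 34, 55, 33, 53]
  54 vs smaller child 30 at index 3, swap → [18, 30, 31, 54, 37, 48, 34, 55, 33, 53]
  54 vs smaller child 33 at index 8, swap → [18, 30, 31, 33, 37, 48, 34, 55, 54, 53]
extract-min #6 returns 18:
  remove root 18; move last element 53 to root → [53, 30, 31, 33, 37, 48, 34, 55, 54]
  53 vs smaller child 30 at index 1, swap → [30, 53, 31, 33, 37, 48, 34, 55, 54]
  53 vs smaller child 33 at index 3, swap → [30, 33, 31, 53, 37, 48, 34, 55, 54]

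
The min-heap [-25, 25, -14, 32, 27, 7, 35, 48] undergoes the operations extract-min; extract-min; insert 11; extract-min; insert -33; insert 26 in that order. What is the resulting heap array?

extract-min → returns -25:
  remove root -25; move last element 48 to root → [48, 25, -14, 32, 27, 7, 35]
  48 vs smaller child -14 at index 2, swap → [-14, 25, 48, 32, 27, 7, 35]
  48 vs smaller child 7 at index 5, swap → [-14, 25, 7, 32, 27, 48, 35]
extract-min → returns -14:
  remove root -14; move last element 35 to root → [35, 25, 7, 32, 27, 48]
  35 vs smaller child 7 at index 2, swap → [7, 25, 35, 32, 27, 48]
insert 11:
  append 11 at index 6 → [7, 25, 35, 32, 27, 48, 11]
  11 < parent 35 at index 2, swap → [7, 25, 11, 32, 27, 48, 35]
extract-min → returns 7:
  remove root 7; move last element 35 to root → [35, 25, 11, 32, 27, 48]
  35 vs smaller child 11 at index 2, swap → [11, 25, 35, 32, 27, 48]
insert -33:
  append -33 at index 6 → [11, 25, 35, 32, 27, 48, -33]
  -33 < parent 35 at index 2, swap → [11, 25, -33, 32, 27, 48, 35]
  -33 < parent 11 at index 0, swap → [-33, 25, 11, 32, 27, 48, 35]
insert 26:
  append 26 at index 7 → [-33, 25, 11, 32, 27, 48, 35, 26]
  26 < parent 32 at index 3, swap → [-33, 25, 11, 26, 27, 48, 35, 32]

[-33, 25, 11, 26, 27, 48, 35, 32]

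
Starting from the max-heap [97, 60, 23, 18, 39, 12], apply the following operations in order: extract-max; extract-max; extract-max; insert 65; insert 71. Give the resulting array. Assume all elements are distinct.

extract-max → returns 97:
  remove root 97; move last element 12 to root → [12, 60, 23, 18, 39]
  12 vs larger child 60 at index 1, swap → [60, 12, 23, 18, 39]
  12 vs larger child 39 at index 4, swap → [60, 39, 23, 18, 12]
extract-max → returns 60:
  remove root 60; move last element 12 to root → [12, 39, 23, 18]
  12 vs larger child 39 at index 1, swap → [39, 12, 23, 18]
  12 vs only child 18 at index 3, swap → [39, 18, 23, 12]
extract-max → returns 39:
  remove root 39; move last element 12 to root → [12, 18, 23]
  12 vs larger child 23 at index 2, swap → [23, 18, 12]
insert 65:
  append 65 at index 3 → [23, 18, 12, 65]
  65 > parent 18 at index 1, swap → [23, 65, 12, 18]
  65 > parent 23 at index 0, swap → [65, 23, 12, 18]
insert 71:
  append 71 at index 4 → [65, 23, 12, 18, 71]
  71 > parent 23 at index 1, swap → [65, 71, 12, 18, 23]
  71 > parent 65 at index 0, swap → [71, 65, 12, 18, 23]

[71, 65, 12, 18, 23]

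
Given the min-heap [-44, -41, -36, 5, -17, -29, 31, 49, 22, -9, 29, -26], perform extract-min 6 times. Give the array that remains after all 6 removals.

[-9, 5, 29, 49, 22, 31]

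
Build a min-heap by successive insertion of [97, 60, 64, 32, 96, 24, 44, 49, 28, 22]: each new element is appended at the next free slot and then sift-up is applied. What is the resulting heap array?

[22, 24, 32, 49, 28, 64, 44, 97, 60, 96]

Insert 97:
  append 97 at index 0 → [97] (no swap needed)
Insert 60:
  append 60 at index 1 → [97, 60]
  60 < parent 97 at index 0, swap → [60, 97]
Insert 64:
  append 64 at index 2 → [60, 97, 64] (no swap needed)
Insert 32:
  append 32 at index 3 → [60, 97, 64, 32]
  32 < parent 97 at index 1, swap → [60, 32, 64, 97]
  32 < parent 60 at index 0, swap → [32, 60, 64, 97]
Insert 96:
  append 96 at index 4 → [32, 60, 64, 97, 96] (no swap needed)
Insert 24:
  append 24 at index 5 → [32, 60, 64, 97, 96, 24]
  24 < parent 64 at index 2, swap → [32, 60, 24, 97, 96, 64]
  24 < parent 32 at index 0, swap → [24, 60, 32, 97, 96, 64]
Insert 44:
  append 44 at index 6 → [24, 60, 32, 97, 96, 64, 44] (no swap needed)
Insert 49:
  append 49 at index 7 → [24, 60, 32, 97, 96, 64, 44, 49]
  49 < parent 97 at index 3, swap → [24, 60, 32, 49, 96, 64, 44, 97]
  49 < parent 60 at index 1, swap → [24, 49, 32, 60, 96, 64, 44, 97]
Insert 28:
  append 28 at index 8 → [24, 49, 32, 60, 96, 64, 44, 97, 28]
  28 < parent 60 at index 3, swap → [24, 49, 32, 28, 96, 64, 44, 97, 60]
  28 < parent 49 at index 1, swap → [24, 28, 32, 49, 96, 64, 44, 97, 60]
Insert 22:
  append 22 at index 9 → [24, 28, 32, 49, 96, 64, 44, 97, 60, 22]
  22 < parent 96 at index 4, swap → [24, 28, 32, 49, 22, 64, 44, 97, 60, 96]
  22 < parent 28 at index 1, swap → [24, 22, 32, 49, 28, 64, 44, 97, 60, 96]
  22 < parent 24 at index 0, swap → [22, 24, 32, 49, 28, 64, 44, 97, 60, 96]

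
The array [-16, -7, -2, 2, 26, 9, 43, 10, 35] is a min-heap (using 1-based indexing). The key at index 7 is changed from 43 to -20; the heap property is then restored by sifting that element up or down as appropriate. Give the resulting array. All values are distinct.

[-20, -7, -16, 2, 26, 9, -2, 10, 35]

set index 7 from 43 to -20 → [-16, -7, -2, 2, 26, 9, -20, 10, 35]
-20 < parent -2 at index 3, swap → [-16, -7, -20, 2, 26, 9, -2, 10, 35]
-20 < parent -16 at index 1, swap → [-20, -7, -16, 2, 26, 9, -2, 10, 35]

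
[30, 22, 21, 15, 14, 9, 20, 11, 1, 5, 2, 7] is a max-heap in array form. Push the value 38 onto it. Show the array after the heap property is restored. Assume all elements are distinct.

[38, 22, 30, 15, 14, 21, 20, 11, 1, 5, 2, 7, 9]

append 38 at index 12 → [30, 22, 21, 15, 14, 9, 20, 11, 1, 5, 2, 7, 38]
38 > parent 9 at index 5, swap → [30, 22, 21, 15, 14, 38, 20, 11, 1, 5, 2, 7, 9]
38 > parent 21 at index 2, swap → [30, 22, 38, 15, 14, 21, 20, 11, 1, 5, 2, 7, 9]
38 > parent 30 at index 0, swap → [38, 22, 30, 15, 14, 21, 20, 11, 1, 5, 2, 7, 9]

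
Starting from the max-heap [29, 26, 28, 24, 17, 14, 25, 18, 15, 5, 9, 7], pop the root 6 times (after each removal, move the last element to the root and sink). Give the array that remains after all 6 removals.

extract-max #1 returns 29:
  remove root 29; move last element 7 to root → [7, 26, 28, 24, 17, 14, 25, 18, 15, 5, 9]
  7 vs larger child 28 at index 2, swap → [28, 26, 7, 24, 17, 14, 25, 18, 15, 5, 9]
  7 vs larger child 25 at index 6, swap → [28, 26, 25, 24, 17, 14, 7, 18, 15, 5, 9]
extract-max #2 returns 28:
  remove root 28; move last element 9 to root → [9, 26, 25, 24, 17, 14, 7, 18, 15, 5]
  9 vs larger child 26 at index 1, swap → [26, 9, 25, 24, 17, 14, 7, 18, 15, 5]
  9 vs larger child 24 at index 3, swap → [26, 24, 25, 9, 17, 14, 7, 18, 15, 5]
  9 vs larger child 18 at index 7, swap → [26, 24, 25, 18, 17, 14, 7, 9, 15, 5]
extract-max #3 returns 26:
  remove root 26; move last element 5 to root → [5, 24, 25, 18, 17, 14, 7, 9, 15]
  5 vs larger child 25 at index 2, swap → [25, 24, 5, 18, 17, 14, 7, 9, 15]
  5 vs larger child 14 at index 5, swap → [25, 24, 14, 18, 17, 5, 7, 9, 15]
extract-max #4 returns 25:
  remove root 25; move last element 15 to root → [15, 24, 14, 18, 17, 5, 7, 9]
  15 vs larger child 24 at index 1, swap → [24, 15, 14, 18, 17, 5, 7, 9]
  15 vs larger child 18 at index 3, swap → [24, 18, 14, 15, 17, 5, 7, 9]
extract-max #5 returns 24:
  remove root 24; move last element 9 to root → [9, 18, 14, 15, 17, 5, 7]
  9 vs larger child 18 at index 1, swap → [18, 9, 14, 15, 17, 5, 7]
  9 vs larger child 17 at index 4, swap → [18, 17, 14, 15, 9, 5, 7]
extract-max #6 returns 18:
  remove root 18; move last element 7 to root → [7, 17, 14, 15, 9, 5]
  7 vs larger child 17 at index 1, swap → [17, 7, 14, 15, 9, 5]
  7 vs larger child 15 at index 3, swap → [17, 15, 14, 7, 9, 5]

[17, 15, 14, 7, 9, 5]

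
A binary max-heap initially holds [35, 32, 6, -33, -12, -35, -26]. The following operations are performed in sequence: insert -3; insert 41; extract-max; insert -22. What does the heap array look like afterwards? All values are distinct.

insert -3:
  append -3 at index 7 → [35, 32, 6, -33, -12, -35, -26, -3]
  -3 > parent -33 at index 3, swap → [35, 32, 6, -3, -12, -35, -26, -33]
insert 41:
  append 41 at index 8 → [35, 32, 6, -3, -12, -35, -26, -33, 41]
  41 > parent -3 at index 3, swap → [35, 32, 6, 41, -12, -35, -26, -33, -3]
  41 > parent 32 at index 1, swap → [35, 41, 6, 32, -12, -35, -26, -33, -3]
  41 > parent 35 at index 0, swap → [41, 35, 6, 32, -12, -35, -26, -33, -3]
extract-max → returns 41:
  remove root 41; move last element -3 to root → [-3, 35, 6, 32, -12, -35, -26, -33]
  -3 vs larger child 35 at index 1, swap → [35, -3, 6, 32, -12, -35, -26, -33]
  -3 vs larger child 32 at index 3, swap → [35, 32, 6, -3, -12, -35, -26, -33]
insert -22:
  append -22 at index 8 → [35, 32, 6, -3, -12, -35, -26, -33, -22] (no swap needed)

[35, 32, 6, -3, -12, -35, -26, -33, -22]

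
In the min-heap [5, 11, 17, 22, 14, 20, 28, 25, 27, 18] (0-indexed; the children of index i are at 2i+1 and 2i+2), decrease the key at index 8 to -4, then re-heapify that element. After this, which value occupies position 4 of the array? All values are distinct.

14

set index 8 from 27 to -4 → [5, 11, 17, 22, 14, 20, 28, 25, -4, 18]
-4 < parent 22 at index 3, swap → [5, 11, 17, -4, 14, 20, 28, 25, 22, 18]
-4 < parent 11 at index 1, swap → [5, -4, 17, 11, 14, 20, 28, 25, 22, 18]
-4 < parent 5 at index 0, swap → [-4, 5, 17, 11, 14, 20, 28, 25, 22, 18]
resulting array: [-4, 5, 17, 11, 14, 20, 28, 25, 22, 18]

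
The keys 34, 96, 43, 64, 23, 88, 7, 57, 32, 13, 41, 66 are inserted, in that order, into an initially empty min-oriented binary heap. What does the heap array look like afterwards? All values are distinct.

Insert 34:
  append 34 at index 0 → [34] (no swap needed)
Insert 96:
  append 96 at index 1 → [34, 96] (no swap needed)
Insert 43:
  append 43 at index 2 → [34, 96, 43] (no swap needed)
Insert 64:
  append 64 at index 3 → [34, 96, 43, 64]
  64 < parent 96 at index 1, swap → [34, 64, 43, 96]
Insert 23:
  append 23 at index 4 → [34, 64, 43, 96, 23]
  23 < parent 64 at index 1, swap → [34, 23, 43, 96, 64]
  23 < parent 34 at index 0, swap → [23, 34, 43, 96, 64]
Insert 88:
  append 88 at index 5 → [23, 34, 43, 96, 64, 88] (no swap needed)
Insert 7:
  append 7 at index 6 → [23, 34, 43, 96, 64, 88, 7]
  7 < parent 43 at index 2, swap → [23, 34, 7, 96, 64, 88, 43]
  7 < parent 23 at index 0, swap → [7, 34, 23, 96, 64, 88, 43]
Insert 57:
  append 57 at index 7 → [7, 34, 23, 96, 64, 88, 43, 57]
  57 < parent 96 at index 3, swap → [7, 34, 23, 57, 64, 88, 43, 96]
Insert 32:
  append 32 at index 8 → [7, 34, 23, 57, 64, 88, 43, 96, 32]
  32 < parent 57 at index 3, swap → [7, 34, 23, 32, 64, 88, 43, 96, 57]
  32 < parent 34 at index 1, swap → [7, 32, 23, 34, 64, 88, 43, 96, 57]
Insert 13:
  append 13 at index 9 → [7, 32, 23, 34, 64, 88, 43, 96, 57, 13]
  13 < parent 64 at index 4, swap → [7, 32, 23, 34, 13, 88, 43, 96, 57, 64]
  13 < parent 32 at index 1, swap → [7, 13, 23, 34, 32, 88, 43, 96, 57, 64]
Insert 41:
  append 41 at index 10 → [7, 13, 23, 34, 32, 88, 43, 96, 57, 64, 41] (no swap needed)
Insert 66:
  append 66 at index 11 → [7, 13, 23, 34, 32, 88, 43, 96, 57, 64, 41, 66]
  66 < parent 88 at index 5, swap → [7, 13, 23, 34, 32, 66, 43, 96, 57, 64, 41, 88]

[7, 13, 23, 34, 32, 66, 43, 96, 57, 64, 41, 88]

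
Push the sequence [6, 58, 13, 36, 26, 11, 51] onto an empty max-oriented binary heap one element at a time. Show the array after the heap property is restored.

[58, 36, 51, 6, 26, 11, 13]

Insert 6:
  append 6 at index 0 → [6] (no swap needed)
Insert 58:
  append 58 at index 1 → [6, 58]
  58 > parent 6 at index 0, swap → [58, 6]
Insert 13:
  append 13 at index 2 → [58, 6, 13] (no swap needed)
Insert 36:
  append 36 at index 3 → [58, 6, 13, 36]
  36 > parent 6 at index 1, swap → [58, 36, 13, 6]
Insert 26:
  append 26 at index 4 → [58, 36, 13, 6, 26] (no swap needed)
Insert 11:
  append 11 at index 5 → [58, 36, 13, 6, 26, 11] (no swap needed)
Insert 51:
  append 51 at index 6 → [58, 36, 13, 6, 26, 11, 51]
  51 > parent 13 at index 2, swap → [58, 36, 51, 6, 26, 11, 13]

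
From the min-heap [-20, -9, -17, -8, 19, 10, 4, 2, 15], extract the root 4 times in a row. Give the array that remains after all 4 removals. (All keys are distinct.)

[2, 10, 4, 15, 19]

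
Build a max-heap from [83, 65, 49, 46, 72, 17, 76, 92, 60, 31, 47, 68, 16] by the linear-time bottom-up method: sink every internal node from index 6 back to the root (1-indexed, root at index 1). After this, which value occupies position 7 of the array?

49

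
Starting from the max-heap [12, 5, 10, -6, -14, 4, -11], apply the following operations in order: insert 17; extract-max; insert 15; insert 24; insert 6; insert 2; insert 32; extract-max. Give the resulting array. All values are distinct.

[24, 15, 10, 12, 6, 4, -11, -6, 5, -14, 2]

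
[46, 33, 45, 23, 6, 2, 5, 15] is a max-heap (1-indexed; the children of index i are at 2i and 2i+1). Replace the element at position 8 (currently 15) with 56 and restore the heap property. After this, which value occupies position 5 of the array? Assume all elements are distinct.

set index 8 from 15 to 56 → [46, 33, 45, 23, 6, 2, 5, 56]
56 > parent 23 at index 4, swap → [46, 33, 45, 56, 6, 2, 5, 23]
56 > parent 33 at index 2, swap → [46, 56, 45, 33, 6, 2, 5, 23]
56 > parent 46 at index 1, swap → [56, 46, 45, 33, 6, 2, 5, 23]
resulting array: [56, 46, 45, 33, 6, 2, 5, 23]

6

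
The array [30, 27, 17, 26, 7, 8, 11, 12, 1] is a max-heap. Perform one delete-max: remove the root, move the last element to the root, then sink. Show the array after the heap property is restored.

remove root 30; move last element 1 to root → [1, 27, 17, 26, 7, 8, 11, 12]
1 vs larger child 27 at index 1, swap → [27, 1, 17, 26, 7, 8, 11, 12]
1 vs larger child 26 at index 3, swap → [27, 26, 17, 1, 7, 8, 11, 12]
1 vs only child 12 at index 7, swap → [27, 26, 17, 12, 7, 8, 11, 1]

[27, 26, 17, 12, 7, 8, 11, 1]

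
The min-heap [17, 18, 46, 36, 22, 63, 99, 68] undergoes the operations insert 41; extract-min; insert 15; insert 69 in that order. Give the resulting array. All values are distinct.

insert 41:
  append 41 at index 8 → [17, 18, 46, 36, 22, 63, 99, 68, 41] (no swap needed)
extract-min → returns 17:
  remove root 17; move last element 41 to root → [41, 18, 46, 36, 22, 63, 99, 68]
  41 vs smaller child 18 at index 1, swap → [18, 41, 46, 36, 22, 63, 99, 68]
  41 vs smaller child 22 at index 4, swap → [18, 22, 46, 36, 41, 63, 99, 68]
insert 15:
  append 15 at index 8 → [18, 22, 46, 36, 41, 63, 99, 68, 15]
  15 < parent 36 at index 3, swap → [18, 22, 46, 15, 41, 63, 99, 68, 36]
  15 < parent 22 at index 1, swap → [18, 15, 46, 22, 41, 63, 99, 68, 36]
  15 < parent 18 at index 0, swap → [15, 18, 46, 22, 41, 63, 99, 68, 36]
insert 69:
  append 69 at index 9 → [15, 18, 46, 22, 41, 63, 99, 68, 36, 69] (no swap needed)

[15, 18, 46, 22, 41, 63, 99, 68, 36, 69]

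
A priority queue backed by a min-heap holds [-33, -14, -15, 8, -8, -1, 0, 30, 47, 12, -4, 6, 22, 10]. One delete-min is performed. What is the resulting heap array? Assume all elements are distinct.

remove root -33; move last element 10 to root → [10, -14, -15, 8, -8, -1, 0, 30, 47, 12, -4, 6, 22]
10 vs smaller child -15 at index 2, swap → [-15, -14, 10, 8, -8, -1, 0, 30, 47, 12, -4, 6, 22]
10 vs smaller child -1 at index 5, swap → [-15, -14, -1, 8, -8, 10, 0, 30, 47, 12, -4, 6, 22]
10 vs smaller child 6 at index 11, swap → [-15, -14, -1, 8, -8, 6, 0, 30, 47, 12, -4, 10, 22]

[-15, -14, -1, 8, -8, 6, 0, 30, 47, 12, -4, 10, 22]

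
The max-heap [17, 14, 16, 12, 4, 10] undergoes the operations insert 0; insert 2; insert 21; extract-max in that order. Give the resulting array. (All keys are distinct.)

[17, 14, 16, 12, 4, 10, 0, 2]

insert 0:
  append 0 at index 6 → [17, 14, 16, 12, 4, 10, 0] (no swap needed)
insert 2:
  append 2 at index 7 → [17, 14, 16, 12, 4, 10, 0, 2] (no swap needed)
insert 21:
  append 21 at index 8 → [17, 14, 16, 12, 4, 10, 0, 2, 21]
  21 > parent 12 at index 3, swap → [17, 14, 16, 21, 4, 10, 0, 2, 12]
  21 > parent 14 at index 1, swap → [17, 21, 16, 14, 4, 10, 0, 2, 12]
  21 > parent 17 at index 0, swap → [21, 17, 16, 14, 4, 10, 0, 2, 12]
extract-max → returns 21:
  remove root 21; move last element 12 to root → [12, 17, 16, 14, 4, 10, 0, 2]
  12 vs larger child 17 at index 1, swap → [17, 12, 16, 14, 4, 10, 0, 2]
  12 vs larger child 14 at index 3, swap → [17, 14, 16, 12, 4, 10, 0, 2]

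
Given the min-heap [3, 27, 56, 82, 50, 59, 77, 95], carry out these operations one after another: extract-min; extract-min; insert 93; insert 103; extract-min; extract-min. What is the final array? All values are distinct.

extract-min → returns 3:
  remove root 3; move last element 95 to root → [95, 27, 56, 82, 50, 59, 77]
  95 vs smaller child 27 at index 1, swap → [27, 95, 56, 82, 50, 59, 77]
  95 vs smaller child 50 at index 4, swap → [27, 50, 56, 82, 95, 59, 77]
extract-min → returns 27:
  remove root 27; move last element 77 to root → [77, 50, 56, 82, 95, 59]
  77 vs smaller child 50 at index 1, swap → [50, 77, 56, 82, 95, 59]
insert 93:
  append 93 at index 6 → [50, 77, 56, 82, 95, 59, 93] (no swap needed)
insert 103:
  append 103 at index 7 → [50, 77, 56, 82, 95, 59, 93, 103] (no swap needed)
extract-min → returns 50:
  remove root 50; move last element 103 to root → [103, 77, 56, 82, 95, 59, 93]
  103 vs smaller child 56 at index 2, swap → [56, 77, 103, 82, 95, 59, 93]
  103 vs smaller child 59 at index 5, swap → [56, 77, 59, 82, 95, 103, 93]
extract-min → returns 56:
  remove root 56; move last element 93 to root → [93, 77, 59, 82, 95, 103]
  93 vs smaller child 59 at index 2, swap → [59, 77, 93, 82, 95, 103]

[59, 77, 93, 82, 95, 103]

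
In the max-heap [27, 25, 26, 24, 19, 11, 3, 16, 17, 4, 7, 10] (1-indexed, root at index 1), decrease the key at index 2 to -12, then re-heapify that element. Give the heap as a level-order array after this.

set index 2 from 25 to -12 → [27, -12, 26, 24, 19, 11, 3, 16, 17, 4, 7, 10]
-12 vs larger child 24 at index 4, swap → [27, 24, 26, -12, 19, 11, 3, 16, 17, 4, 7, 10]
-12 vs larger child 17 at index 9, swap → [27, 24, 26, 17, 19, 11, 3, 16, -12, 4, 7, 10]

[27, 24, 26, 17, 19, 11, 3, 16, -12, 4, 7, 10]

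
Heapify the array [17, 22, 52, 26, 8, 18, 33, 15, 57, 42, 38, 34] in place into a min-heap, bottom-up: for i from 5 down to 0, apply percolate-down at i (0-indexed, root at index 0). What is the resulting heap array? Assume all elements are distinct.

sift down from index 5: already satisfies heap property
sift down from index 4: already satisfies heap property
sift down from index 3:
  26 vs smaller child 15 at index 7, swap → [17, 22, 52, 15, 8, 18, 33, 26, 57, 42, 38, 34]
sift down from index 2:
  52 vs smaller child 18 at index 5, swap → [17, 22, 18, 15, 8, 52, 33, 26, 57, 42, 38, 34]
  52 vs only child 34 at index 11, swap → [17, 22, 18, 15, 8, 34, 33, 26, 57, 42, 38, 52]
sift down from index 1:
  22 vs smaller child 8 at index 4, swap → [17, 8, 18, 15, 22, 34, 33, 26, 57, 42, 38, 52]
sift down from index 0:
  17 vs smaller child 8 at index 1, swap → [8, 17, 18, 15, 22, 34, 33, 26, 57, 42, 38, 52]
  17 vs smaller child 15 at index 3, swap → [8, 15, 18, 17, 22, 34, 33, 26, 57, 42, 38, 52]

[8, 15, 18, 17, 22, 34, 33, 26, 57, 42, 38, 52]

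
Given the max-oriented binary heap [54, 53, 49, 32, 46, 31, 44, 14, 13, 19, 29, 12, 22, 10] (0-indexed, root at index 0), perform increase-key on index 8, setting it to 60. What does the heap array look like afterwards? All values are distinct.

[60, 54, 49, 53, 46, 31, 44, 14, 32, 19, 29, 12, 22, 10]

set index 8 from 13 to 60 → [54, 53, 49, 32, 46, 31, 44, 14, 60, 19, 29, 12, 22, 10]
60 > parent 32 at index 3, swap → [54, 53, 49, 60, 46, 31, 44, 14, 32, 19, 29, 12, 22, 10]
60 > parent 53 at index 1, swap → [54, 60, 49, 53, 46, 31, 44, 14, 32, 19, 29, 12, 22, 10]
60 > parent 54 at index 0, swap → [60, 54, 49, 53, 46, 31, 44, 14, 32, 19, 29, 12, 22, 10]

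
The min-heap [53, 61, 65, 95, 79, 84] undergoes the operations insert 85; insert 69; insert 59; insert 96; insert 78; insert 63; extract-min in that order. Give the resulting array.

[59, 61, 63, 69, 78, 65, 85, 95, 84, 96, 79]

insert 85:
  append 85 at index 6 → [53, 61, 65, 95, 79, 84, 85] (no swap needed)
insert 69:
  append 69 at index 7 → [53, 61, 65, 95, 79, 84, 85, 69]
  69 < parent 95 at index 3, swap → [53, 61, 65, 69, 79, 84, 85, 95]
insert 59:
  append 59 at index 8 → [53, 61, 65, 69, 79, 84, 85, 95, 59]
  59 < parent 69 at index 3, swap → [53, 61, 65, 59, 79, 84, 85, 95, 69]
  59 < parent 61 at index 1, swap → [53, 59, 65, 61, 79, 84, 85, 95, 69]
insert 96:
  append 96 at index 9 → [53, 59, 65, 61, 79, 84, 85, 95, 69, 96] (no swap needed)
insert 78:
  append 78 at index 10 → [53, 59, 65, 61, 79, 84, 85, 95, 69, 96, 78]
  78 < parent 79 at index 4, swap → [53, 59, 65, 61, 78, 84, 85, 95, 69, 96, 79]
insert 63:
  append 63 at index 11 → [53, 59, 65, 61, 78, 84, 85, 95, 69, 96, 79, 63]
  63 < parent 84 at index 5, swap → [53, 59, 65, 61, 78, 63, 85, 95, 69, 96, 79, 84]
  63 < parent 65 at index 2, swap → [53, 59, 63, 61, 78, 65, 85, 95, 69, 96, 79, 84]
extract-min → returns 53:
  remove root 53; move last element 84 to root → [84, 59, 63, 61, 78, 65, 85, 95, 69, 96, 79]
  84 vs smaller child 59 at index 1, swap → [59, 84, 63, 61, 78, 65, 85, 95, 69, 96, 79]
  84 vs smaller child 61 at index 3, swap → [59, 61, 63, 84, 78, 65, 85, 95, 69, 96, 79]
  84 vs smaller child 69 at index 8, swap → [59, 61, 63, 69, 78, 65, 85, 95, 84, 96, 79]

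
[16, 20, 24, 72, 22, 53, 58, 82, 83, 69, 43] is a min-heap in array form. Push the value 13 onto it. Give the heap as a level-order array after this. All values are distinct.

[13, 20, 16, 72, 22, 24, 58, 82, 83, 69, 43, 53]

append 13 at index 11 → [16, 20, 24, 72, 22, 53, 58, 82, 83, 69, 43, 13]
13 < parent 53 at index 5, swap → [16, 20, 24, 72, 22, 13, 58, 82, 83, 69, 43, 53]
13 < parent 24 at index 2, swap → [16, 20, 13, 72, 22, 24, 58, 82, 83, 69, 43, 53]
13 < parent 16 at index 0, swap → [13, 20, 16, 72, 22, 24, 58, 82, 83, 69, 43, 53]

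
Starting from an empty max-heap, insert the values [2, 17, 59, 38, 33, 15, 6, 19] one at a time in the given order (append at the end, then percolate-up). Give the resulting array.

[59, 38, 17, 19, 33, 15, 6, 2]

Insert 2:
  append 2 at index 0 → [2] (no swap needed)
Insert 17:
  append 17 at index 1 → [2, 17]
  17 > parent 2 at index 0, swap → [17, 2]
Insert 59:
  append 59 at index 2 → [17, 2, 59]
  59 > parent 17 at index 0, swap → [59, 2, 17]
Insert 38:
  append 38 at index 3 → [59, 2, 17, 38]
  38 > parent 2 at index 1, swap → [59, 38, 17, 2]
Insert 33:
  append 33 at index 4 → [59, 38, 17, 2, 33] (no swap needed)
Insert 15:
  append 15 at index 5 → [59, 38, 17, 2, 33, 15] (no swap needed)
Insert 6:
  append 6 at index 6 → [59, 38, 17, 2, 33, 15, 6] (no swap needed)
Insert 19:
  append 19 at index 7 → [59, 38, 17, 2, 33, 15, 6, 19]
  19 > parent 2 at index 3, swap → [59, 38, 17, 19, 33, 15, 6, 2]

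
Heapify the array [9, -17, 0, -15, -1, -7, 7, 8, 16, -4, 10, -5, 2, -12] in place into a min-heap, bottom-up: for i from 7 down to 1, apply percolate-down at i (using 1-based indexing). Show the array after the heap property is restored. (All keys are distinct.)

[-17, -15, -12, 8, -4, -7, 0, 9, 16, -1, 10, -5, 2, 7]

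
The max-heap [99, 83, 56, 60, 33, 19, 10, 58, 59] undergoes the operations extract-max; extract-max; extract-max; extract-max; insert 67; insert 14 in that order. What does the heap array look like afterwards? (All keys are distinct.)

[67, 33, 58, 10, 19, 56, 14]

extract-max → returns 99:
  remove root 99; move last element 59 to root → [59, 83, 56, 60, 33, 19, 10, 58]
  59 vs larger child 83 at index 1, swap → [83, 59, 56, 60, 33, 19, 10, 58]
  59 vs larger child 60 at index 3, swap → [83, 60, 56, 59, 33, 19, 10, 58]
extract-max → returns 83:
  remove root 83; move last element 58 to root → [58, 60, 56, 59, 33, 19, 10]
  58 vs larger child 60 at index 1, swap → [60, 58, 56, 59, 33, 19, 10]
  58 vs larger child 59 at index 3, swap → [60, 59, 56, 58, 33, 19, 10]
extract-max → returns 60:
  remove root 60; move last element 10 to root → [10, 59, 56, 58, 33, 19]
  10 vs larger child 59 at index 1, swap → [59, 10, 56, 58, 33, 19]
  10 vs larger child 58 at index 3, swap → [59, 58, 56, 10, 33, 19]
extract-max → returns 59:
  remove root 59; move last element 19 to root → [19, 58, 56, 10, 33]
  19 vs larger child 58 at index 1, swap → [58, 19, 56, 10, 33]
  19 vs larger child 33 at index 4, swap → [58, 33, 56, 10, 19]
insert 67:
  append 67 at index 5 → [58, 33, 56, 10, 19, 67]
  67 > parent 56 at index 2, swap → [58, 33, 67, 10, 19, 56]
  67 > parent 58 at index 0, swap → [67, 33, 58, 10, 19, 56]
insert 14:
  append 14 at index 6 → [67, 33, 58, 10, 19, 56, 14] (no swap needed)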